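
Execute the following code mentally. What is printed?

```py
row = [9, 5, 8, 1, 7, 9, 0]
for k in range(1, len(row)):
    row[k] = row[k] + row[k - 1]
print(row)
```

[9, 14, 22, 23, 30, 39, 39]

k=1: row[1] = 5+9 = 14 → [9, 14, 8, 1, 7, 9, 0]
k=2: row[2] = 8+14 = 22 → [9, 14, 22, 1, 7, 9, 0]
k=3: row[3] = 1+22 = 23 → [9, 14, 22, 23, 7, 9, 0]
k=4: row[4] = 7+23 = 30 → [9, 14, 22, 23, 30, 9, 0]
k=5: row[5] = 9+30 = 39 → [9, 14, 22, 23, 30, 39, 0]
k=6: row[6] = 0+39 = 39 → [9, 14, 22, 23, 30, 39, 39]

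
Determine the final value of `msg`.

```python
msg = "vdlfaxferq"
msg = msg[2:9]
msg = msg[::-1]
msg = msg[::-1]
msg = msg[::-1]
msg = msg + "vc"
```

'refxaflvc'

slice [2:9] → 'lfaxfer'
reverse → 'refxafl'
reverse → 'lfaxfer'
reverse → 'refxafl'
+ 'vc' → 'refxaflvc'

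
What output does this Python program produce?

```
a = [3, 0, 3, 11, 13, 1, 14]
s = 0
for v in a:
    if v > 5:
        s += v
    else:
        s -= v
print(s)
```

31

v=3: not >5, s = 0-3 = -3
v=0: not >5, s = (-3)-0 = -3
v=3: not >5, s = (-3)-3 = -6
v=11: >5, s = (-6)+11 = 5
v=13: >5, s = 5+13 = 18
v=1: not >5, s = 18-1 = 17
v=14: >5, s = 17+14 = 31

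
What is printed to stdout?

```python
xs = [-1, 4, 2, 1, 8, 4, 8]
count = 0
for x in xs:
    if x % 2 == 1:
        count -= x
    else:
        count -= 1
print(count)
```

x=-1: odd, count = 0-(-1) = 1
x=4: not odd, count = 1-1 = 0
x=2: not odd, count = 0-1 = -1
x=1: odd, count = (-1)-1 = -2
x=8: not odd, count = (-2)-1 = -3
x=4: not odd, count = (-3)-1 = -4
x=8: not odd, count = (-4)-1 = -5

-5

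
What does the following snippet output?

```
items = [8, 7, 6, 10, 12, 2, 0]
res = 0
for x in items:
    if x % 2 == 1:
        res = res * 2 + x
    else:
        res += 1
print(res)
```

x=8: not odd, res = 0+1 = 1
x=7: odd, res = 1*2+7 = 9
x=6: not odd, res = 9+1 = 10
x=10: not odd, res = 10+1 = 11
x=12: not odd, res = 11+1 = 12
x=2: not odd, res = 12+1 = 13
x=0: not odd, res = 13+1 = 14

14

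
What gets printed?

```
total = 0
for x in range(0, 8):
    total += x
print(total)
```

x=0: total = 0+0 = 0
x=1: total = 0+1 = 1
x=2: total = 1+2 = 3
x=3: total = 3+3 = 6
x=4: total = 6+4 = 10
x=5: total = 10+5 = 15
x=6: total = 15+6 = 21
x=7: total = 21+7 = 28

28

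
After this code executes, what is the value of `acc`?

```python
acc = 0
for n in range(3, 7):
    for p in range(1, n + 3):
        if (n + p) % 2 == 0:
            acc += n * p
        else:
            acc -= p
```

n=3,p=1: even sum, acc = 0+3 = 3
n=3,p=2: odd sum, acc = 3-2 = 1
n=3,p=3: even sum, acc = 1+9 = 10
n=3,p=4: odd sum, acc = 10-4 = 6
n=3,p=5: even sum, acc = 6+15 = 21
n=4,p=1: odd sum, acc = 21-1 = 20
n=4,p=2: even sum, acc = 20+8 = 28
n=4,p=3: odd sum, acc = 28-3 = 25
n=4,p=4: even sum, acc = 25+16 = 41
n=4,p=5: odd sum, acc = 41-5 = 36
n=4,p=6: even sum, acc = 36+24 = 60
n=5,p=1: even sum, acc = 60+5 = 65
n=5,p=2: odd sum, acc = 65-2 = 63
n=5,p=3: even sum, acc = 63+15 = 78
n=5,p=4: odd sum, acc = 78-4 = 74
n=5,p=5: even sum, acc = 74+25 = 99
n=5,p=6: odd sum, acc = 99-6 = 93
n=5,p=7: even sum, acc = 93+35 = 128
n=6,p=1: odd sum, acc = 128-1 = 127
n=6,p=2: even sum, acc = 127+12 = 139
n=6,p=3: odd sum, acc = 139-3 = 136
n=6,p=4: even sum, acc = 136+24 = 160
n=6,p=5: odd sum, acc = 160-5 = 155
n=6,p=6: even sum, acc = 155+36 = 191
n=6,p=7: odd sum, acc = 191-7 = 184
n=6,p=8: even sum, acc = 184+48 = 232

232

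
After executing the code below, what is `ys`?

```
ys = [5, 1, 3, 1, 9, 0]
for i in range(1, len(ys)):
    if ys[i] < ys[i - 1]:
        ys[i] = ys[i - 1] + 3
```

i=1: 1<5, ys[1] = 5+3 = 8 → [5, 8, 3, 1, 9, 0]
i=2: 3<8, ys[2] = 8+3 = 11 → [5, 8, 11, 1, 9, 0]
i=3: 1<11, ys[3] = 11+3 = 14 → [5, 8, 11, 14, 9, 0]
i=4: 9<14, ys[4] = 14+3 = 17 → [5, 8, 11, 14, 17, 0]
i=5: 0<17, ys[5] = 17+3 = 20 → [5, 8, 11, 14, 17, 20]

[5, 8, 11, 14, 17, 20]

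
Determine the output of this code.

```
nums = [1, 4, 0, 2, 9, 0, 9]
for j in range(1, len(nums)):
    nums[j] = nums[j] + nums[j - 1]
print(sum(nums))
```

75

j=1: nums[1] = 4+1 = 5 → [1, 5, 0, 2, 9, 0, 9]
j=2: nums[2] = 0+5 = 5 → [1, 5, 5, 2, 9, 0, 9]
j=3: nums[3] = 2+5 = 7 → [1, 5, 5, 7, 9, 0, 9]
j=4: nums[4] = 9+7 = 16 → [1, 5, 5, 7, 16, 0, 9]
j=5: nums[5] = 0+16 = 16 → [1, 5, 5, 7, 16, 16, 9]
j=6: nums[6] = 9+16 = 25 → [1, 5, 5, 7, 16, 16, 25]
sum = 75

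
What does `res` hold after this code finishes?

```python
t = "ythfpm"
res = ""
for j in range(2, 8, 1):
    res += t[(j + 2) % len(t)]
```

'pmythf'

j=2: add t[4]='p' → 'p'
j=3: add t[5]='m' → 'pm'
j=4: add t[0]='y' → 'pmy'
j=5: add t[1]='t' → 'pmyt'
j=6: add t[2]='h' → 'pmyth'
j=7: add t[3]='f' → 'pmythf'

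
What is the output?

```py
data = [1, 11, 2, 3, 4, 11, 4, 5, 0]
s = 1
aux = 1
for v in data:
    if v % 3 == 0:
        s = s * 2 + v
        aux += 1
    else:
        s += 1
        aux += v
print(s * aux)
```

v=1: not %3==0, s = 1+1 = 2; aux=2
v=11: not %3==0, s = 2+1 = 3; aux=13
v=2: not %3==0, s = 3+1 = 4; aux=15
v=3: %3==0, s = 4*2+3 = 11; aux=16
v=4: not %3==0, s = 11+1 = 12; aux=20
v=11: not %3==0, s = 12+1 = 13; aux=31
v=4: not %3==0, s = 13+1 = 14; aux=35
v=5: not %3==0, s = 14+1 = 15; aux=40
v=0: %3==0, s = 15*2+0 = 30; aux=41
s*aux = 30*41 = 1230

1230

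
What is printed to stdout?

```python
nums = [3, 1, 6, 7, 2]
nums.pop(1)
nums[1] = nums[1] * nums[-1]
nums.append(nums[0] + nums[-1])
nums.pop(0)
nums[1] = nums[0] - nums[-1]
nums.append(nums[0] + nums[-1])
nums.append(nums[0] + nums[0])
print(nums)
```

pop(1) removes 1 → [3, 6, 7, 2]
nums[1] = nums[1]*nums[-1] = 6*2 = 12 → [3, 12, 7, 2]
append nums[0]+nums[-1] = 3+2 = 5 → [3, 12, 7, 2, 5]
pop(0) removes 3 → [12, 7, 2, 5]
nums[1] = nums[0]-nums[-1] = 12-5 = 7 → [12, 7, 2, 5]
append nums[0]+nums[-1] = 12+5 = 17 → [12, 7, 2, 5, 17]
append nums[0]+nums[0] = 12+12 = 24 → [12, 7, 2, 5, 17, 24]

[12, 7, 2, 5, 17, 24]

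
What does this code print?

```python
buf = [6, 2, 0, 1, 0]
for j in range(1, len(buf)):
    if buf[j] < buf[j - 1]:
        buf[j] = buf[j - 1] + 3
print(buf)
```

j=1: 2<6, buf[1] = 6+3 = 9 → [6, 9, 0, 1, 0]
j=2: 0<9, buf[2] = 9+3 = 12 → [6, 9, 12, 1, 0]
j=3: 1<12, buf[3] = 12+3 = 15 → [6, 9, 12, 15, 0]
j=4: 0<15, buf[4] = 15+3 = 18 → [6, 9, 12, 15, 18]

[6, 9, 12, 15, 18]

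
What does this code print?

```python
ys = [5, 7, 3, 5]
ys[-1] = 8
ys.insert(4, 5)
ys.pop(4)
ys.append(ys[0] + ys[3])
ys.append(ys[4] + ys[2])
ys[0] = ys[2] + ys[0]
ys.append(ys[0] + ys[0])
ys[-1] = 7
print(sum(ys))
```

62

ys[-1] = 8 → [5, 7, 3, 8]
insert 5 at 4 → [5, 7, 3, 8, 5]
pop(4) removes 5 → [5, 7, 3, 8]
append ys[0]+ys[3] = 5+8 = 13 → [5, 7, 3, 8, 13]
append ys[4]+ys[2] = 13+3 = 16 → [5, 7, 3, 8, 13, 16]
ys[0] = ys[2]+ys[0] = 3+5 = 8 → [8, 7, 3, 8, 13, 16]
append ys[0]+ys[0] = 8+8 = 16 → [8, 7, 3, 8, 13, 16, 16]
ys[-1] = 7 → [8, 7, 3, 8, 13, 16, 7]
sum = 62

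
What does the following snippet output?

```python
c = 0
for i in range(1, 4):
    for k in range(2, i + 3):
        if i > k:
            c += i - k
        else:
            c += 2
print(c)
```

17

i=1,k=2: not 1>2, c = 0+2 = 2
i=1,k=3: not 1>3, c = 2+2 = 4
i=2,k=2: not 2>2, c = 4+2 = 6
i=2,k=3: not 2>3, c = 6+2 = 8
i=2,k=4: not 2>4, c = 8+2 = 10
i=3,k=2: 3>2, c = 10+1 = 11
i=3,k=3: not 3>3, c = 11+2 = 13
i=3,k=4: not 3>4, c = 13+2 = 15
i=3,k=5: not 3>5, c = 15+2 = 17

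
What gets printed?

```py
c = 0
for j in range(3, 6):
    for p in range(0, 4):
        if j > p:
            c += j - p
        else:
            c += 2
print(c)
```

32

j=3,p=0: 3>0, c = 0+3 = 3
j=3,p=1: 3>1, c = 3+2 = 5
j=3,p=2: 3>2, c = 5+1 = 6
j=3,p=3: not 3>3, c = 6+2 = 8
j=4,p=0: 4>0, c = 8+4 = 12
j=4,p=1: 4>1, c = 12+3 = 15
j=4,p=2: 4>2, c = 15+2 = 17
j=4,p=3: 4>3, c = 17+1 = 18
j=5,p=0: 5>0, c = 18+5 = 23
j=5,p=1: 5>1, c = 23+4 = 27
j=5,p=2: 5>2, c = 27+3 = 30
j=5,p=3: 5>3, c = 30+2 = 32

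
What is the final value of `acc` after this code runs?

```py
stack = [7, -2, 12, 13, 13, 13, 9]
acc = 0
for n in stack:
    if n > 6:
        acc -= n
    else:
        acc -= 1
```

n=7: >6, acc = 0-7 = -7
n=-2: not >6, acc = (-7)-1 = -8
n=12: >6, acc = (-8)-12 = -20
n=13: >6, acc = (-20)-13 = -33
n=13: >6, acc = (-33)-13 = -46
n=13: >6, acc = (-46)-13 = -59
n=9: >6, acc = (-59)-9 = -68

-68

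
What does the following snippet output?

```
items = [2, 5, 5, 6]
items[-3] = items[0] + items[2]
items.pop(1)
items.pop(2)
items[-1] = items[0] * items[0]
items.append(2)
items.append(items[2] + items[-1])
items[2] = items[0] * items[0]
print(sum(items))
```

14

items[-3] = items[0]+items[2] = 2+5 = 7 → [2, 7, 5, 6]
pop(1) removes 7 → [2, 5, 6]
pop(2) removes 6 → [2, 5]
items[-1] = items[0]*items[0] = 2*2 = 4 → [2, 4]
append 2 → [2, 4, 2]
append items[2]+items[-1] = 2+2 = 4 → [2, 4, 2, 4]
items[2] = items[0]*items[0] = 2*2 = 4 → [2, 4, 4, 4]
sum = 14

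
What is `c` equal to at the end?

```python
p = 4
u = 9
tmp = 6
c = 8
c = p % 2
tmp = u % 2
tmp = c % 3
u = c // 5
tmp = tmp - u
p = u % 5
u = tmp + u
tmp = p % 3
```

0

c = 4%2 = 0
tmp = 9%2 = 1
tmp = 0%3 = 0
u = 0//5 = 0
tmp = 0-0 = 0
p = 0%5 = 0
u = 0+0 = 0
tmp = 0%3 = 0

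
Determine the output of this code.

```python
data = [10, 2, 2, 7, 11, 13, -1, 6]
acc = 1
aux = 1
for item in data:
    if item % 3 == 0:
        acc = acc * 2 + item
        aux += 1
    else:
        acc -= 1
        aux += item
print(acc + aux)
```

40

item=10: not %3==0, acc = 1-1 = 0; aux=11
item=2: not %3==0, acc = 0-1 = -1; aux=13
item=2: not %3==0, acc = (-1)-1 = -2; aux=15
item=7: not %3==0, acc = (-2)-1 = -3; aux=22
item=11: not %3==0, acc = (-3)-1 = -4; aux=33
item=13: not %3==0, acc = (-4)-1 = -5; aux=46
item=-1: not %3==0, acc = (-5)-1 = -6; aux=45
item=6: %3==0, acc = (-6)*2+6 = -6; aux=46
acc+aux = (-6)+46 = 40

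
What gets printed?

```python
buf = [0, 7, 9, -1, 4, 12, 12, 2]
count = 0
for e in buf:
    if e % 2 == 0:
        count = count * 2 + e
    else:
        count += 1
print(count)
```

154

e=0: even, count = 0*2+0 = 0
e=7: not even, count = 0+1 = 1
e=9: not even, count = 1+1 = 2
e=-1: not even, count = 2+1 = 3
e=4: even, count = 3*2+4 = 10
e=12: even, count = 10*2+12 = 32
e=12: even, count = 32*2+12 = 76
e=2: even, count = 76*2+2 = 154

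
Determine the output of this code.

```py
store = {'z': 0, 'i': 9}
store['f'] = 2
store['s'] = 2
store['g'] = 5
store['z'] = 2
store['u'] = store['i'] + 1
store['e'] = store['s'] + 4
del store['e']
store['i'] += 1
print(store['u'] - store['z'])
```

8

store['f'] = 2 → {'z': 0, 'i': 9, 'f': 2}
store['s'] = 2 → {'z': 0, 'i': 9, 'f': 2, 's': 2}
store['g'] = 5 → {'z': 0, 'i': 9, 'f': 2, 's': 2, 'g': 5}
store['z'] = 2 → {'z': 2, 'i': 9, 'f': 2, 's': 2, 'g': 5}
store['u'] = store['i']+1 = 10 → {'z': 2, 'i': 9, 'f': 2, 's': 2, 'g': 5, 'u': 10}
store['e'] = store['s']+4 = 6 → {'z': 2, 'i': 9, 'f': 2, 's': 2, 'g': 5, 'u': 10, 'e': 6}
del 'e' → {'z': 2, 'i': 9, 'f': 2, 's': 2, 'g': 5, 'u': 10}
store['i'] = 9+1 = 10 → {'z': 2, 'i': 10, 'f': 2, 's': 2, 'g': 5, 'u': 10}
store['u']-store['z'] = 10-2 = 8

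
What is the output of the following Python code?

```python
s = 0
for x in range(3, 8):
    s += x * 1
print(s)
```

25

x=3: s = 0+3*1 = 3
x=4: s = 3+4*1 = 7
x=5: s = 7+5*1 = 12
x=6: s = 12+6*1 = 18
x=7: s = 18+7*1 = 25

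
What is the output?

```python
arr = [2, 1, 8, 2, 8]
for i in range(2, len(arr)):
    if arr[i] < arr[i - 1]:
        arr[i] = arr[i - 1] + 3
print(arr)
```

i=2: 8>=1, unchanged → [2, 1, 8, 2, 8]
i=3: 2<8, arr[3] = 8+3 = 11 → [2, 1, 8, 11, 8]
i=4: 8<11, arr[4] = 11+3 = 14 → [2, 1, 8, 11, 14]

[2, 1, 8, 11, 14]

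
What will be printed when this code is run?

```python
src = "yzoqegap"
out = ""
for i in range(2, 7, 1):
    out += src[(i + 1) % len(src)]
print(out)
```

qegap

i=2: add src[3]='q' → 'q'
i=3: add src[4]='e' → 'qe'
i=4: add src[5]='g' → 'qeg'
i=5: add src[6]='a' → 'qega'
i=6: add src[7]='p' → 'qegap'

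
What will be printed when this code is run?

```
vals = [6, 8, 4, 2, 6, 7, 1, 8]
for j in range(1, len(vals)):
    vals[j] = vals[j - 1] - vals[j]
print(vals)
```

j=1: vals[1] = 6-8 = -2 → [6, -2, 4, 2, 6, 7, 1, 8]
j=2: vals[2] = (-2)-4 = -6 → [6, -2, -6, 2, 6, 7, 1, 8]
j=3: vals[3] = (-6)-2 = -8 → [6, -2, -6, -8, 6, 7, 1, 8]
j=4: vals[4] = (-8)-6 = -14 → [6, -2, -6, -8, -14, 7, 1, 8]
j=5: vals[5] = (-14)-7 = -21 → [6, -2, -6, -8, -14, -21, 1, 8]
j=6: vals[6] = (-21)-1 = -22 → [6, -2, -6, -8, -14, -21, -22, 8]
j=7: vals[7] = (-22)-8 = -30 → [6, -2, -6, -8, -14, -21, -22, -30]

[6, -2, -6, -8, -14, -21, -22, -30]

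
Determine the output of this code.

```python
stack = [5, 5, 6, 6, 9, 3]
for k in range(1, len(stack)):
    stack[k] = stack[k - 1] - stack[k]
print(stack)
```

k=1: stack[1] = 5-5 = 0 → [5, 0, 6, 6, 9, 3]
k=2: stack[2] = 0-6 = -6 → [5, 0, -6, 6, 9, 3]
k=3: stack[3] = (-6)-6 = -12 → [5, 0, -6, -12, 9, 3]
k=4: stack[4] = (-12)-9 = -21 → [5, 0, -6, -12, -21, 3]
k=5: stack[5] = (-21)-3 = -24 → [5, 0, -6, -12, -21, -24]

[5, 0, -6, -12, -21, -24]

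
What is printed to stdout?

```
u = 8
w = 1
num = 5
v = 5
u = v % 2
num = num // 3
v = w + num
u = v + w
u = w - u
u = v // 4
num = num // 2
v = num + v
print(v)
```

u = 5%2 = 1
num = 5//3 = 1
v = 1+1 = 2
u = 2+1 = 3
u = 1-3 = -2
u = 2//4 = 0
num = 1//2 = 0
v = 0+2 = 2

2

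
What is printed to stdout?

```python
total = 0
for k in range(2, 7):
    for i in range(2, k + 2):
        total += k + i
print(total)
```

165

k=2,i=2: total = 0+4 = 4
k=2,i=3: total = 4+5 = 9
k=3,i=2: total = 9+5 = 14
k=3,i=3: total = 14+6 = 20
k=3,i=4: total = 20+7 = 27
k=4,i=2: total = 27+6 = 33
k=4,i=3: total = 33+7 = 40
k=4,i=4: total = 40+8 = 48
k=4,i=5: total = 48+9 = 57
k=5,i=2: total = 57+7 = 64
k=5,i=3: total = 64+8 = 72
k=5,i=4: total = 72+9 = 81
k=5,i=5: total = 81+10 = 91
k=5,i=6: total = 91+11 = 102
k=6,i=2: total = 102+8 = 110
k=6,i=3: total = 110+9 = 119
k=6,i=4: total = 119+10 = 129
k=6,i=5: total = 129+11 = 140
k=6,i=6: total = 140+12 = 152
k=6,i=7: total = 152+13 = 165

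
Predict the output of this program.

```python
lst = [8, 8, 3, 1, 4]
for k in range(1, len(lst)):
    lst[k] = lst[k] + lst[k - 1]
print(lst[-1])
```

24

k=1: lst[1] = 8+8 = 16 → [8, 16, 3, 1, 4]
k=2: lst[2] = 3+16 = 19 → [8, 16, 19, 1, 4]
k=3: lst[3] = 1+19 = 20 → [8, 16, 19, 20, 4]
k=4: lst[4] = 4+20 = 24 → [8, 16, 19, 20, 24]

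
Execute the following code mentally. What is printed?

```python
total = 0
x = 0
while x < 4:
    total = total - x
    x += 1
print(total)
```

-6

x=0: total = 0-0 = 0
x=1: total = 0-1 = -1
x=2: total = (-1)-2 = -3
x=3: total = (-3)-3 = -6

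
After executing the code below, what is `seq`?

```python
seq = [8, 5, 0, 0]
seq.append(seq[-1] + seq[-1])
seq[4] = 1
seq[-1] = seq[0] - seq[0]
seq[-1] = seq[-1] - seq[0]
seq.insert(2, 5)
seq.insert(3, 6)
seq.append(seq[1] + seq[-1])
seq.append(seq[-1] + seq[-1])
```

append seq[-1]+seq[-1] = 0+0 = 0 → [8, 5, 0, 0, 0]
seq[4] = 1 → [8, 5, 0, 0, 1]
seq[-1] = seq[0]-seq[0] = 8-8 = 0 → [8, 5, 0, 0, 0]
seq[-1] = seq[-1]-seq[0] = 0-8 = -8 → [8, 5, 0, 0, -8]
insert 5 at 2 → [8, 5, 5, 0, 0, -8]
insert 6 at 3 → [8, 5, 5, 6, 0, 0, -8]
append seq[1]+seq[-1] = 5+(-8) = -3 → [8, 5, 5, 6, 0, 0, -8, -3]
append seq[-1]+seq[-1] = (-3)+(-3) = -6 → [8, 5, 5, 6, 0, 0, -8, -3, -6]

[8, 5, 5, 6, 0, 0, -8, -3, -6]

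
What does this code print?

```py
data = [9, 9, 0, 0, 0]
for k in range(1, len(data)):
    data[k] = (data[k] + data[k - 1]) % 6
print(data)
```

[9, 0, 0, 0, 0]

k=1: data[1] = (9+9)%6 = 0 → [9, 0, 0, 0, 0]
k=2: data[2] = (0+0)%6 = 0 → [9, 0, 0, 0, 0]
k=3: data[3] = (0+0)%6 = 0 → [9, 0, 0, 0, 0]
k=4: data[4] = (0+0)%6 = 0 → [9, 0, 0, 0, 0]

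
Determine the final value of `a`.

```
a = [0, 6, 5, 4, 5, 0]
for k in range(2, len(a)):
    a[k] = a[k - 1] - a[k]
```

[0, 6, 1, -3, -8, -8]

k=2: a[2] = 6-5 = 1 → [0, 6, 1, 4, 5, 0]
k=3: a[3] = 1-4 = -3 → [0, 6, 1, -3, 5, 0]
k=4: a[4] = (-3)-5 = -8 → [0, 6, 1, -3, -8, 0]
k=5: a[5] = (-8)-0 = -8 → [0, 6, 1, -3, -8, -8]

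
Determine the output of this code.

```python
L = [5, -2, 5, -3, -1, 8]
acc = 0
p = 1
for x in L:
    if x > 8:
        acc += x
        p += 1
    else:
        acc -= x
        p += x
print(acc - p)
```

-25

x=5: not >8, acc = 0-5 = -5; p=6
x=-2: not >8, acc = (-5)-(-2) = -3; p=4
x=5: not >8, acc = (-3)-5 = -8; p=9
x=-3: not >8, acc = (-8)-(-3) = -5; p=6
x=-1: not >8, acc = (-5)-(-1) = -4; p=5
x=8: not >8, acc = (-4)-8 = -12; p=13
acc-p = (-12)-13 = -25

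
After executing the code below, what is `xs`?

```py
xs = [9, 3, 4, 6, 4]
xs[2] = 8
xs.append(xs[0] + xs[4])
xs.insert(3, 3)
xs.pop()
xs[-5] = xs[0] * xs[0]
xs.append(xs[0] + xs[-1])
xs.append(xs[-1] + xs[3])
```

[9, 81, 8, 3, 6, 4, 13, 16]

xs[2] = 8 → [9, 3, 8, 6, 4]
append xs[0]+xs[4] = 9+4 = 13 → [9, 3, 8, 6, 4, 13]
insert 3 at 3 → [9, 3, 8, 3, 6, 4, 13]
pop() removes 13 → [9, 3, 8, 3, 6, 4]
xs[-5] = xs[0]*xs[0] = 9*9 = 81 → [9, 81, 8, 3, 6, 4]
append xs[0]+xs[-1] = 9+4 = 13 → [9, 81, 8, 3, 6, 4, 13]
append xs[-1]+xs[3] = 13+3 = 16 → [9, 81, 8, 3, 6, 4, 13, 16]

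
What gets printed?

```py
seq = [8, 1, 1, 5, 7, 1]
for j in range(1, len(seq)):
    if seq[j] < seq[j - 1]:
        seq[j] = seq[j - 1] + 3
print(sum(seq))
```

93

j=1: 1<8, seq[1] = 8+3 = 11 → [8, 11, 1, 5, 7, 1]
j=2: 1<11, seq[2] = 11+3 = 14 → [8, 11, 14, 5, 7, 1]
j=3: 5<14, seq[3] = 14+3 = 17 → [8, 11, 14, 17, 7, 1]
j=4: 7<17, seq[4] = 17+3 = 20 → [8, 11, 14, 17, 20, 1]
j=5: 1<20, seq[5] = 20+3 = 23 → [8, 11, 14, 17, 20, 23]
sum = 93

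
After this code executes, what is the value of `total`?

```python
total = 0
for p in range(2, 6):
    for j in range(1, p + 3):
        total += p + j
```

p=2,j=1: total = 0+3 = 3
p=2,j=2: total = 3+4 = 7
p=2,j=3: total = 7+5 = 12
p=2,j=4: total = 12+6 = 18
p=3,j=1: total = 18+4 = 22
p=3,j=2: total = 22+5 = 27
p=3,j=3: total = 27+6 = 33
p=3,j=4: total = 33+7 = 40
p=3,j=5: total = 40+8 = 48
p=4,j=1: total = 48+5 = 53
p=4,j=2: total = 53+6 = 59
p=4,j=3: total = 59+7 = 66
p=4,j=4: total = 66+8 = 74
p=4,j=5: total = 74+9 = 83
p=4,j=6: total = 83+10 = 93
p=5,j=1: total = 93+6 = 99
p=5,j=2: total = 99+7 = 106
p=5,j=3: total = 106+8 = 114
p=5,j=4: total = 114+9 = 123
p=5,j=5: total = 123+10 = 133
p=5,j=6: total = 133+11 = 144
p=5,j=7: total = 144+12 = 156

156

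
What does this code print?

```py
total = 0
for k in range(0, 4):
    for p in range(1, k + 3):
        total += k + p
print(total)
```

k=0,p=1: total = 0+1 = 1
k=0,p=2: total = 1+2 = 3
k=1,p=1: total = 3+2 = 5
k=1,p=2: total = 5+3 = 8
k=1,p=3: total = 8+4 = 12
k=2,p=1: total = 12+3 = 15
k=2,p=2: total = 15+4 = 19
k=2,p=3: total = 19+5 = 24
k=2,p=4: total = 24+6 = 30
k=3,p=1: total = 30+4 = 34
k=3,p=2: total = 34+5 = 39
k=3,p=3: total = 39+6 = 45
k=3,p=4: total = 45+7 = 52
k=3,p=5: total = 52+8 = 60

60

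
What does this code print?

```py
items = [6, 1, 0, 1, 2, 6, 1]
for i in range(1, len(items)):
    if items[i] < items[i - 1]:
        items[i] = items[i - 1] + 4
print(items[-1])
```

30

i=1: 1<6, items[1] = 6+4 = 10 → [6, 10, 0, 1, 2, 6, 1]
i=2: 0<10, items[2] = 10+4 = 14 → [6, 10, 14, 1, 2, 6, 1]
i=3: 1<14, items[3] = 14+4 = 18 → [6, 10, 14, 18, 2, 6, 1]
i=4: 2<18, items[4] = 18+4 = 22 → [6, 10, 14, 18, 22, 6, 1]
i=5: 6<22, items[5] = 22+4 = 26 → [6, 10, 14, 18, 22, 26, 1]
i=6: 1<26, items[6] = 26+4 = 30 → [6, 10, 14, 18, 22, 26, 30]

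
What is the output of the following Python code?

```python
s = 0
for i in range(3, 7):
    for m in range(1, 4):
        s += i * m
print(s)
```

i=3,m=1: s = 0+3 = 3
i=3,m=2: s = 3+6 = 9
i=3,m=3: s = 9+9 = 18
i=4,m=1: s = 18+4 = 22
i=4,m=2: s = 22+8 = 30
i=4,m=3: s = 30+12 = 42
i=5,m=1: s = 42+5 = 47
i=5,m=2: s = 47+10 = 57
i=5,m=3: s = 57+15 = 72
i=6,m=1: s = 72+6 = 78
i=6,m=2: s = 78+12 = 90
i=6,m=3: s = 90+18 = 108

108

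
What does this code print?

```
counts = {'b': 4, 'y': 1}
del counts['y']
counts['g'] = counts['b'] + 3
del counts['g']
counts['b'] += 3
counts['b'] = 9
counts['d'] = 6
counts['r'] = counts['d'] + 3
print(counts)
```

del 'y' → {'b': 4}
counts['g'] = counts['b']+3 = 7 → {'b': 4, 'g': 7}
del 'g' → {'b': 4}
counts['b'] = 4+3 = 7 → {'b': 7}
counts['b'] = 9 → {'b': 9}
counts['d'] = 6 → {'b': 9, 'd': 6}
counts['r'] = counts['d']+3 = 9 → {'b': 9, 'd': 6, 'r': 9}

{'b': 9, 'd': 6, 'r': 9}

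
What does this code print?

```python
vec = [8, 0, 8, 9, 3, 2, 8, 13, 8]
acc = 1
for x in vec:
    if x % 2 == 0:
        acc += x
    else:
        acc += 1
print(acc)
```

38

x=8: even, acc = 1+8 = 9
x=0: even, acc = 9+0 = 9
x=8: even, acc = 9+8 = 17
x=9: not even, acc = 17+1 = 18
x=3: not even, acc = 18+1 = 19
x=2: even, acc = 19+2 = 21
x=8: even, acc = 21+8 = 29
x=13: not even, acc = 29+1 = 30
x=8: even, acc = 30+8 = 38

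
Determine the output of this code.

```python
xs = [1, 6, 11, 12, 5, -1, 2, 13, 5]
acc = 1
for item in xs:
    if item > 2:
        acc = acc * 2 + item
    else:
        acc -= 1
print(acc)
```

507

item=1: not >2, acc = 1-1 = 0
item=6: >2, acc = 0*2+6 = 6
item=11: >2, acc = 6*2+11 = 23
item=12: >2, acc = 23*2+12 = 58
item=5: >2, acc = 58*2+5 = 121
item=-1: not >2, acc = 121-1 = 120
item=2: not >2, acc = 120-1 = 119
item=13: >2, acc = 119*2+13 = 251
item=5: >2, acc = 251*2+5 = 507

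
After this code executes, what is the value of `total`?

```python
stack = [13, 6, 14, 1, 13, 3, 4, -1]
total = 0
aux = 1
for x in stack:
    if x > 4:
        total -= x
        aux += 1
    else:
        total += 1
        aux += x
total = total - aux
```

-54

x=13: >4, total = 0-13 = -13; aux=2
x=6: >4, total = (-13)-6 = -19; aux=3
x=14: >4, total = (-19)-14 = -33; aux=4
x=1: not >4, total = (-33)+1 = -32; aux=5
x=13: >4, total = (-32)-13 = -45; aux=6
x=3: not >4, total = (-45)+1 = -44; aux=9
x=4: not >4, total = (-44)+1 = -43; aux=13
x=-1: not >4, total = (-43)+1 = -42; aux=12
total-aux = (-42)-12 = -54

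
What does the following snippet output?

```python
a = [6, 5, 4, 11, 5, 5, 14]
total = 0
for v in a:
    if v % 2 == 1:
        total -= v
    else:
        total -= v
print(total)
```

-50

v=6: not odd, total = 0-6 = -6
v=5: odd, total = (-6)-5 = -11
v=4: not odd, total = (-11)-4 = -15
v=11: odd, total = (-15)-11 = -26
v=5: odd, total = (-26)-5 = -31
v=5: odd, total = (-31)-5 = -36
v=14: not odd, total = (-36)-14 = -50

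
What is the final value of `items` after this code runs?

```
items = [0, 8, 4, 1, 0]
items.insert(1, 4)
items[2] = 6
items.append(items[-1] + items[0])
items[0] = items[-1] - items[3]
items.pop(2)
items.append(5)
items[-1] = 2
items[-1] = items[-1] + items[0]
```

insert 4 at 1 → [0, 4, 8, 4, 1, 0]
items[2] = 6 → [0, 4, 6, 4, 1, 0]
append items[-1]+items[0] = 0+0 = 0 → [0, 4, 6, 4, 1, 0, 0]
items[0] = items[-1]-items[3] = 0-4 = -4 → [-4, 4, 6, 4, 1, 0, 0]
pop(2) removes 6 → [-4, 4, 4, 1, 0, 0]
append 5 → [-4, 4, 4, 1, 0, 0, 5]
items[-1] = 2 → [-4, 4, 4, 1, 0, 0, 2]
items[-1] = items[-1]+items[0] = 2+(-4) = -2 → [-4, 4, 4, 1, 0, 0, -2]

[-4, 4, 4, 1, 0, 0, -2]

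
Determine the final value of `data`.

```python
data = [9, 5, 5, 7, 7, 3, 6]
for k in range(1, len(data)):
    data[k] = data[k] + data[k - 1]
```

[9, 14, 19, 26, 33, 36, 42]

k=1: data[1] = 5+9 = 14 → [9, 14, 5, 7, 7, 3, 6]
k=2: data[2] = 5+14 = 19 → [9, 14, 19, 7, 7, 3, 6]
k=3: data[3] = 7+19 = 26 → [9, 14, 19, 26, 7, 3, 6]
k=4: data[4] = 7+26 = 33 → [9, 14, 19, 26, 33, 3, 6]
k=5: data[5] = 3+33 = 36 → [9, 14, 19, 26, 33, 36, 6]
k=6: data[6] = 6+36 = 42 → [9, 14, 19, 26, 33, 36, 42]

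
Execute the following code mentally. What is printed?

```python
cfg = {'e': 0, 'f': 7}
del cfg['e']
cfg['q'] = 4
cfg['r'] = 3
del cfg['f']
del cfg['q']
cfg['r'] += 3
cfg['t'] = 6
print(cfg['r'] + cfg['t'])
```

del 'e' → {'f': 7}
cfg['q'] = 4 → {'f': 7, 'q': 4}
cfg['r'] = 3 → {'f': 7, 'q': 4, 'r': 3}
del 'f' → {'q': 4, 'r': 3}
del 'q' → {'r': 3}
cfg['r'] = 3+3 = 6 → {'r': 6}
cfg['t'] = 6 → {'r': 6, 't': 6}
cfg['r']+cfg['t'] = 6+6 = 12

12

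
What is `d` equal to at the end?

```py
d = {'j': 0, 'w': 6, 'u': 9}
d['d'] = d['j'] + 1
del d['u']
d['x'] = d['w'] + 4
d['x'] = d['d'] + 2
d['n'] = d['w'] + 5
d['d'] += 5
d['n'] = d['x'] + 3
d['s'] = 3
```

d['d'] = d['j']+1 = 1 → {'j': 0, 'w': 6, 'u': 9, 'd': 1}
del 'u' → {'j': 0, 'w': 6, 'd': 1}
d['x'] = d['w']+4 = 10 → {'j': 0, 'w': 6, 'd': 1, 'x': 10}
d['x'] = d['d']+2 = 3 → {'j': 0, 'w': 6, 'd': 1, 'x': 3}
d['n'] = d['w']+5 = 11 → {'j': 0, 'w': 6, 'd': 1, 'x': 3, 'n': 11}
d['d'] = 1+5 = 6 → {'j': 0, 'w': 6, 'd': 6, 'x': 3, 'n': 11}
d['n'] = d['x']+3 = 6 → {'j': 0, 'w': 6, 'd': 6, 'x': 3, 'n': 6}
d['s'] = 3 → {'j': 0, 'w': 6, 'd': 6, 'x': 3, 'n': 6, 's': 3}

{'j': 0, 'w': 6, 'd': 6, 'x': 3, 'n': 6, 's': 3}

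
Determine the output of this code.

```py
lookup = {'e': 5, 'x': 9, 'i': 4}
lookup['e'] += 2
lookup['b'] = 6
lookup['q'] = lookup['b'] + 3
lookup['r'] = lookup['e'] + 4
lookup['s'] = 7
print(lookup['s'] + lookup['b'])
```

lookup['e'] = 5+2 = 7 → {'e': 7, 'x': 9, 'i': 4}
lookup['b'] = 6 → {'e': 7, 'x': 9, 'i': 4, 'b': 6}
lookup['q'] = lookup['b']+3 = 9 → {'e': 7, 'x': 9, 'i': 4, 'b': 6, 'q': 9}
lookup['r'] = lookup['e']+4 = 11 → {'e': 7, 'x': 9, 'i': 4, 'b': 6, 'q': 9, 'r': 11}
lookup['s'] = 7 → {'e': 7, 'x': 9, 'i': 4, 'b': 6, 'q': 9, 'r': 11, 's': 7}
lookup['s']+lookup['b'] = 7+6 = 13

13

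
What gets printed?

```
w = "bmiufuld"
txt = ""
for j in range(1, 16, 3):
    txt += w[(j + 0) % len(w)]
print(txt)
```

mfdiu

j=1: add w[1]='m' → 'm'
j=4: add w[4]='f' → 'mf'
j=7: add w[7]='d' → 'mfd'
j=10: add w[2]='i' → 'mfdi'
j=13: add w[5]='u' → 'mfdiu'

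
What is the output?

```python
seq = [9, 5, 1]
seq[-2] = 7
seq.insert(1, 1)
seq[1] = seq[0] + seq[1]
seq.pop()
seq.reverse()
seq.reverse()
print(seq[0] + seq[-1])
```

16

seq[-2] = 7 → [9, 7, 1]
insert 1 at 1 → [9, 1, 7, 1]
seq[1] = seq[0]+seq[1] = 9+1 = 10 → [9, 10, 7, 1]
pop() removes 1 → [9, 10, 7]
reverse → [7, 10, 9]
reverse → [9, 10, 7]
seq[0]+seq[-1] = 9+7 = 16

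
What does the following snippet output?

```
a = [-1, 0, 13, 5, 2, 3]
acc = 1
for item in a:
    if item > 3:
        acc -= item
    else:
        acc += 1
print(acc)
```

-13

item=-1: not >3, acc = 1+1 = 2
item=0: not >3, acc = 2+1 = 3
item=13: >3, acc = 3-13 = -10
item=5: >3, acc = (-10)-5 = -15
item=2: not >3, acc = (-15)+1 = -14
item=3: not >3, acc = (-14)+1 = -13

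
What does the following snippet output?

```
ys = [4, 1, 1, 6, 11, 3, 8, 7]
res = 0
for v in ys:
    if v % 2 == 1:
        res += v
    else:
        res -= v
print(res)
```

v=4: not odd, res = 0-4 = -4
v=1: odd, res = (-4)+1 = -3
v=1: odd, res = (-3)+1 = -2
v=6: not odd, res = (-2)-6 = -8
v=11: odd, res = (-8)+11 = 3
v=3: odd, res = 3+3 = 6
v=8: not odd, res = 6-8 = -2
v=7: odd, res = (-2)+7 = 5

5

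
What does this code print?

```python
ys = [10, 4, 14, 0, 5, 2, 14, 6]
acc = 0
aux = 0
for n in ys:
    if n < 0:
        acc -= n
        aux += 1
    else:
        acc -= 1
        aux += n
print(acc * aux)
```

-440

n=10: not <0, acc = 0-1 = -1; aux=10
n=4: not <0, acc = (-1)-1 = -2; aux=14
n=14: not <0, acc = (-2)-1 = -3; aux=28
n=0: not <0, acc = (-3)-1 = -4; aux=28
n=5: not <0, acc = (-4)-1 = -5; aux=33
n=2: not <0, acc = (-5)-1 = -6; aux=35
n=14: not <0, acc = (-6)-1 = -7; aux=49
n=6: not <0, acc = (-7)-1 = -8; aux=55
acc*aux = (-8)*55 = -440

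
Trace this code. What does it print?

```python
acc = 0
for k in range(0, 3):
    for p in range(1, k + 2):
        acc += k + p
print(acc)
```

k=0,p=1: acc = 0+1 = 1
k=1,p=1: acc = 1+2 = 3
k=1,p=2: acc = 3+3 = 6
k=2,p=1: acc = 6+3 = 9
k=2,p=2: acc = 9+4 = 13
k=2,p=3: acc = 13+5 = 18

18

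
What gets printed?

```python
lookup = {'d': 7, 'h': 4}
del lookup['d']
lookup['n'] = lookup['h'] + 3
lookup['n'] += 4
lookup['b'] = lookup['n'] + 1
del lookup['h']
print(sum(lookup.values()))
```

23

del 'd' → {'h': 4}
lookup['n'] = lookup['h']+3 = 7 → {'h': 4, 'n': 7}
lookup['n'] = 7+4 = 11 → {'h': 4, 'n': 11}
lookup['b'] = lookup['n']+1 = 12 → {'h': 4, 'n': 11, 'b': 12}
del 'h' → {'n': 11, 'b': 12}
sum of values = 23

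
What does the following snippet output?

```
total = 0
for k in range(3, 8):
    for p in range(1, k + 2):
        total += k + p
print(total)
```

k=3,p=1: total = 0+4 = 4
k=3,p=2: total = 4+5 = 9
k=3,p=3: total = 9+6 = 15
k=3,p=4: total = 15+7 = 22
k=4,p=1: total = 22+5 = 27
k=4,p=2: total = 27+6 = 33
k=4,p=3: total = 33+7 = 40
k=4,p=4: total = 40+8 = 48
k=4,p=5: total = 48+9 = 57
k=5,p=1: total = 57+6 = 63
k=5,p=2: total = 63+7 = 70
k=5,p=3: total = 70+8 = 78
k=5,p=4: total = 78+9 = 87
k=5,p=5: total = 87+10 = 97
k=5,p=6: total = 97+11 = 108
k=6,p=1: total = 108+7 = 115
k=6,p=2: total = 115+8 = 123
k=6,p=3: total = 123+9 = 132
k=6,p=4: total = 132+10 = 142
k=6,p=5: total = 142+11 = 153
k=6,p=6: total = 153+12 = 165
k=6,p=7: total = 165+13 = 178
k=7,p=1: total = 178+8 = 186
k=7,p=2: total = 186+9 = 195
k=7,p=3: total = 195+10 = 205
k=7,p=4: total = 205+11 = 216
k=7,p=5: total = 216+12 = 228
k=7,p=6: total = 228+13 = 241
k=7,p=7: total = 241+14 = 255
k=7,p=8: total = 255+15 = 270

270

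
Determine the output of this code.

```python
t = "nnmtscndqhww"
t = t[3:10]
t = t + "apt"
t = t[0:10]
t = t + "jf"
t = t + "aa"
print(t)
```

tscndqhaptjfaa

slice [3:10] → 'tscndqh'
+ 'apt' → 'tscndqhapt'
slice [0:10] → 'tscndqhapt'
+ 'jf' → 'tscndqhaptjf'
+ 'aa' → 'tscndqhaptjfaa'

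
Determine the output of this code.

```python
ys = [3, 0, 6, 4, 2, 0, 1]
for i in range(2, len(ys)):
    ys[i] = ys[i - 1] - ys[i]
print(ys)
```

i=2: ys[2] = 0-6 = -6 → [3, 0, -6, 4, 2, 0, 1]
i=3: ys[3] = (-6)-4 = -10 → [3, 0, -6, -10, 2, 0, 1]
i=4: ys[4] = (-10)-2 = -12 → [3, 0, -6, -10, -12, 0, 1]
i=5: ys[5] = (-12)-0 = -12 → [3, 0, -6, -10, -12, -12, 1]
i=6: ys[6] = (-12)-1 = -13 → [3, 0, -6, -10, -12, -12, -13]

[3, 0, -6, -10, -12, -12, -13]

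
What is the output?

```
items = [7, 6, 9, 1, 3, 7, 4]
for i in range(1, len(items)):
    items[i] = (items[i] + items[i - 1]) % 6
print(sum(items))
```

i=1: items[1] = (6+7)%6 = 1 → [7, 1, 9, 1, 3, 7, 4]
i=2: items[2] = (9+1)%6 = 4 → [7, 1, 4, 1, 3, 7, 4]
i=3: items[3] = (1+4)%6 = 5 → [7, 1, 4, 5, 3, 7, 4]
i=4: items[4] = (3+5)%6 = 2 → [7, 1, 4, 5, 2, 7, 4]
i=5: items[5] = (7+2)%6 = 3 → [7, 1, 4, 5, 2, 3, 4]
i=6: items[6] = (4+3)%6 = 1 → [7, 1, 4, 5, 2, 3, 1]
sum = 23

23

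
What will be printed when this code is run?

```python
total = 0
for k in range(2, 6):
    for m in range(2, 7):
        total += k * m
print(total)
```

k=2,m=2: total = 0+4 = 4
k=2,m=3: total = 4+6 = 10
k=2,m=4: total = 10+8 = 18
k=2,m=5: total = 18+10 = 28
k=2,m=6: total = 28+12 = 40
k=3,m=2: total = 40+6 = 46
k=3,m=3: total = 46+9 = 55
k=3,m=4: total = 55+12 = 67
k=3,m=5: total = 67+15 = 82
k=3,m=6: total = 82+18 = 100
k=4,m=2: total = 100+8 = 108
k=4,m=3: total = 108+12 = 120
k=4,m=4: total = 120+16 = 136
k=4,m=5: total = 136+20 = 156
k=4,m=6: total = 156+24 = 180
k=5,m=2: total = 180+10 = 190
k=5,m=3: total = 190+15 = 205
k=5,m=4: total = 205+20 = 225
k=5,m=5: total = 225+25 = 250
k=5,m=6: total = 250+30 = 280

280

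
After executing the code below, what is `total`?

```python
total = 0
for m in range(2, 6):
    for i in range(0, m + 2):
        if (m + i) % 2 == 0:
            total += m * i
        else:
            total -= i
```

m=2,i=0: even sum, total = 0+0 = 0
m=2,i=1: odd sum, total = 0-1 = -1
m=2,i=2: even sum, total = (-1)+4 = 3
m=2,i=3: odd sum, total = 3-3 = 0
m=3,i=0: odd sum, total = 0-0 = 0
m=3,i=1: even sum, total = 0+3 = 3
m=3,i=2: odd sum, total = 3-2 = 1
m=3,i=3: even sum, total = 1+9 = 10
m=3,i=4: odd sum, total = 10-4 = 6
m=4,i=0: even sum, total = 6+0 = 6
m=4,i=1: odd sum, total = 6-1 = 5
m=4,i=2: even sum, total = 5+8 = 13
m=4,i=3: odd sum, total = 13-3 = 10
m=4,i=4: even sum, total = 10+16 = 26
m=4,i=5: odd sum, total = 26-5 = 21
m=5,i=0: odd sum, total = 21-0 = 21
m=5,i=1: even sum, total = 21+5 = 26
m=5,i=2: odd sum, total = 26-2 = 24
m=5,i=3: even sum, total = 24+15 = 39
m=5,i=4: odd sum, total = 39-4 = 35
m=5,i=5: even sum, total = 35+25 = 60
m=5,i=6: odd sum, total = 60-6 = 54

54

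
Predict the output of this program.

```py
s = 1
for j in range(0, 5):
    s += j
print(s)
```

j=0: s = 1+0 = 1
j=1: s = 1+1 = 2
j=2: s = 2+2 = 4
j=3: s = 4+3 = 7
j=4: s = 7+4 = 11

11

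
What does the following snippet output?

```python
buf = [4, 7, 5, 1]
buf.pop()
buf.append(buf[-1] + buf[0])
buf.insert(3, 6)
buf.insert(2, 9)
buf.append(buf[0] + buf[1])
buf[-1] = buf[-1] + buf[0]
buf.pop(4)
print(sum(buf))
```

49

pop() removes 1 → [4, 7, 5]
append buf[-1]+buf[0] = 5+4 = 9 → [4, 7, 5, 9]
insert 6 at 3 → [4, 7, 5, 6, 9]
insert 9 at 2 → [4, 7, 9, 5, 6, 9]
append buf[0]+buf[1] = 4+7 = 11 → [4, 7, 9, 5, 6, 9, 11]
buf[-1] = buf[-1]+buf[0] = 11+4 = 15 → [4, 7, 9, 5, 6, 9, 15]
pop(4) removes 6 → [4, 7, 9, 5, 9, 15]
sum = 49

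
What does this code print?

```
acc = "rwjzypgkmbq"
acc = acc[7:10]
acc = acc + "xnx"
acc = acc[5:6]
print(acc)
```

x

slice [7:10] → 'kmb'
+ 'xnx' → 'kmbxnx'
slice [5:6] → 'x'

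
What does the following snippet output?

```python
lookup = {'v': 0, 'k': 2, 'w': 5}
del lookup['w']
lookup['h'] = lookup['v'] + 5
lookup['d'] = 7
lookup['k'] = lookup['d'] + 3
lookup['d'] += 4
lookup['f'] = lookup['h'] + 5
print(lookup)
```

{'v': 0, 'k': 10, 'h': 5, 'd': 11, 'f': 10}

del 'w' → {'v': 0, 'k': 2}
lookup['h'] = lookup['v']+5 = 5 → {'v': 0, 'k': 2, 'h': 5}
lookup['d'] = 7 → {'v': 0, 'k': 2, 'h': 5, 'd': 7}
lookup['k'] = lookup['d']+3 = 10 → {'v': 0, 'k': 10, 'h': 5, 'd': 7}
lookup['d'] = 7+4 = 11 → {'v': 0, 'k': 10, 'h': 5, 'd': 11}
lookup['f'] = lookup['h']+5 = 10 → {'v': 0, 'k': 10, 'h': 5, 'd': 11, 'f': 10}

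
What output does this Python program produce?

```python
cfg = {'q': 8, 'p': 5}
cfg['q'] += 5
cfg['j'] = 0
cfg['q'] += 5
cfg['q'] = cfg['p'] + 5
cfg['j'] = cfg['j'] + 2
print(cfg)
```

cfg['q'] = 8+5 = 13 → {'q': 13, 'p': 5}
cfg['j'] = 0 → {'q': 13, 'p': 5, 'j': 0}
cfg['q'] = 13+5 = 18 → {'q': 18, 'p': 5, 'j': 0}
cfg['q'] = cfg['p']+5 = 10 → {'q': 10, 'p': 5, 'j': 0}
cfg['j'] = cfg['j']+2 = 2 → {'q': 10, 'p': 5, 'j': 2}

{'q': 10, 'p': 5, 'j': 2}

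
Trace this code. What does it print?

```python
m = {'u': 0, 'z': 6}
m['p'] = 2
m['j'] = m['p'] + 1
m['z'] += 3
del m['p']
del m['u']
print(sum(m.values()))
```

12

m['p'] = 2 → {'u': 0, 'z': 6, 'p': 2}
m['j'] = m['p']+1 = 3 → {'u': 0, 'z': 6, 'p': 2, 'j': 3}
m['z'] = 6+3 = 9 → {'u': 0, 'z': 9, 'p': 2, 'j': 3}
del 'p' → {'u': 0, 'z': 9, 'j': 3}
del 'u' → {'z': 9, 'j': 3}
sum of values = 12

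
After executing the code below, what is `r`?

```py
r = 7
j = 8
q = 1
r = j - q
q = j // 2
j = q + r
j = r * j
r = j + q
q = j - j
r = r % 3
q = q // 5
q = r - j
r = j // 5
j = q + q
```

r = 8-1 = 7
q = 8//2 = 4
j = 4+7 = 11
j = 7*11 = 77
r = 77+4 = 81
q = 77-77 = 0
r = 81%3 = 0
q = 0//5 = 0
q = 0-77 = -77
r = 77//5 = 15
j = (-77)+(-77) = -154

15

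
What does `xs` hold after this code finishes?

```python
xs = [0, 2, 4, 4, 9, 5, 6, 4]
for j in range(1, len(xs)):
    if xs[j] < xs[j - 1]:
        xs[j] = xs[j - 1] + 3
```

[0, 2, 4, 4, 9, 12, 15, 18]

j=1: 2>=0, unchanged → [0, 2, 4, 4, 9, 5, 6, 4]
j=2: 4>=2, unchanged → [0, 2, 4, 4, 9, 5, 6, 4]
j=3: 4>=4, unchanged → [0, 2, 4, 4, 9, 5, 6, 4]
j=4: 9>=4, unchanged → [0, 2, 4, 4, 9, 5, 6, 4]
j=5: 5<9, xs[5] = 9+3 = 12 → [0, 2, 4, 4, 9, 12, 6, 4]
j=6: 6<12, xs[6] = 12+3 = 15 → [0, 2, 4, 4, 9, 12, 15, 4]
j=7: 4<15, xs[7] = 15+3 = 18 → [0, 2, 4, 4, 9, 12, 15, 18]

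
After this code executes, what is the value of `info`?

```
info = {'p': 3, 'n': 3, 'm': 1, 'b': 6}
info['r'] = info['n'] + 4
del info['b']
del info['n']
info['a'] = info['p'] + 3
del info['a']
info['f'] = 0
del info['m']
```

{'p': 3, 'r': 7, 'f': 0}

info['r'] = info['n']+4 = 7 → {'p': 3, 'n': 3, 'm': 1, 'b': 6, 'r': 7}
del 'b' → {'p': 3, 'n': 3, 'm': 1, 'r': 7}
del 'n' → {'p': 3, 'm': 1, 'r': 7}
info['a'] = info['p']+3 = 6 → {'p': 3, 'm': 1, 'r': 7, 'a': 6}
del 'a' → {'p': 3, 'm': 1, 'r': 7}
info['f'] = 0 → {'p': 3, 'm': 1, 'r': 7, 'f': 0}
del 'm' → {'p': 3, 'r': 7, 'f': 0}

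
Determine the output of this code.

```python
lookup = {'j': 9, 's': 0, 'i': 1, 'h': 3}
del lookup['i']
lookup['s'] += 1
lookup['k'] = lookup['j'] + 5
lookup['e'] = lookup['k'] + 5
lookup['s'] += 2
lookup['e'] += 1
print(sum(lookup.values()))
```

del 'i' → {'j': 9, 's': 0, 'h': 3}
lookup['s'] = 0+1 = 1 → {'j': 9, 's': 1, 'h': 3}
lookup['k'] = lookup['j']+5 = 14 → {'j': 9, 's': 1, 'h': 3, 'k': 14}
lookup['e'] = lookup['k']+5 = 19 → {'j': 9, 's': 1, 'h': 3, 'k': 14, 'e': 19}
lookup['s'] = 1+2 = 3 → {'j': 9, 's': 3, 'h': 3, 'k': 14, 'e': 19}
lookup['e'] = 19+1 = 20 → {'j': 9, 's': 3, 'h': 3, 'k': 14, 'e': 20}
sum of values = 49

49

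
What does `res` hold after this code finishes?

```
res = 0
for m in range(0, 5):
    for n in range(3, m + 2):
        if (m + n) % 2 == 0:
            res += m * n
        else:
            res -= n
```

10

m=2,n=3: odd sum, res = 0-3 = -3
m=3,n=3: even sum, res = (-3)+9 = 6
m=3,n=4: odd sum, res = 6-4 = 2
m=4,n=3: odd sum, res = 2-3 = -1
m=4,n=4: even sum, res = (-1)+16 = 15
m=4,n=5: odd sum, res = 15-5 = 10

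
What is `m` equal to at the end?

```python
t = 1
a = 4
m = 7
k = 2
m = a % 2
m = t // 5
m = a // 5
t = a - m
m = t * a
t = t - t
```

m = 4%2 = 0
m = 1//5 = 0
m = 4//5 = 0
t = 4-0 = 4
m = 4*4 = 16
t = 4-4 = 0

16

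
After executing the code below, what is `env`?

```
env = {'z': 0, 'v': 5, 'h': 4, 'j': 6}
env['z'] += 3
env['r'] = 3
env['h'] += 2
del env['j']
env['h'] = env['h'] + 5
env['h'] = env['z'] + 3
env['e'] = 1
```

env['z'] = 0+3 = 3 → {'z': 3, 'v': 5, 'h': 4, 'j': 6}
env['r'] = 3 → {'z': 3, 'v': 5, 'h': 4, 'j': 6, 'r': 3}
env['h'] = 4+2 = 6 → {'z': 3, 'v': 5, 'h': 6, 'j': 6, 'r': 3}
del 'j' → {'z': 3, 'v': 5, 'h': 6, 'r': 3}
env['h'] = env['h']+5 = 11 → {'z': 3, 'v': 5, 'h': 11, 'r': 3}
env['h'] = env['z']+3 = 6 → {'z': 3, 'v': 5, 'h': 6, 'r': 3}
env['e'] = 1 → {'z': 3, 'v': 5, 'h': 6, 'r': 3, 'e': 1}

{'z': 3, 'v': 5, 'h': 6, 'r': 3, 'e': 1}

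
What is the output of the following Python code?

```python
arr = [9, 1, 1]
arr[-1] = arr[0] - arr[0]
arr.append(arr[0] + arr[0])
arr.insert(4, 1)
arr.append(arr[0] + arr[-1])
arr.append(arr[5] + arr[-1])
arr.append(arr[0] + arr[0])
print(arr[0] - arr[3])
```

arr[-1] = arr[0]-arr[0] = 9-9 = 0 → [9, 1, 0]
append arr[0]+arr[0] = 9+9 = 18 → [9, 1, 0, 18]
insert 1 at 4 → [9, 1, 0, 18, 1]
append arr[0]+arr[-1] = 9+1 = 10 → [9, 1, 0, 18, 1, 10]
append arr[5]+arr[-1] = 10+10 = 20 → [9, 1, 0, 18, 1, 10, 20]
append arr[0]+arr[0] = 9+9 = 18 → [9, 1, 0, 18, 1, 10, 20, 18]
arr[0]-arr[3] = 9-18 = -9

-9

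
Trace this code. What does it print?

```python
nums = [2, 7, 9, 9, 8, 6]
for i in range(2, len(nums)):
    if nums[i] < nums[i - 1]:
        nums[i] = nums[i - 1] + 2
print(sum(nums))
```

i=2: 9>=7, unchanged → [2, 7, 9, 9, 8, 6]
i=3: 9>=9, unchanged → [2, 7, 9, 9, 8, 6]
i=4: 8<9, nums[4] = 9+2 = 11 → [2, 7, 9, 9, 11, 6]
i=5: 6<11, nums[5] = 11+2 = 13 → [2, 7, 9, 9, 11, 13]
sum = 51

51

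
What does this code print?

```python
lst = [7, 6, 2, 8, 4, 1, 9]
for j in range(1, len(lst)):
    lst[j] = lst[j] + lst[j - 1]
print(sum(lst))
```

150

j=1: lst[1] = 6+7 = 13 → [7, 13, 2, 8, 4, 1, 9]
j=2: lst[2] = 2+13 = 15 → [7, 13, 15, 8, 4, 1, 9]
j=3: lst[3] = 8+15 = 23 → [7, 13, 15, 23, 4, 1, 9]
j=4: lst[4] = 4+23 = 27 → [7, 13, 15, 23, 27, 1, 9]
j=5: lst[5] = 1+27 = 28 → [7, 13, 15, 23, 27, 28, 9]
j=6: lst[6] = 9+28 = 37 → [7, 13, 15, 23, 27, 28, 37]
sum = 150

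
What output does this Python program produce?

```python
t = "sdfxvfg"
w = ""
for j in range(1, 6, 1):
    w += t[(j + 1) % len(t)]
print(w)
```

fxvfg

j=1: add t[2]='f' → 'f'
j=2: add t[3]='x' → 'fx'
j=3: add t[4]='v' → 'fxv'
j=4: add t[5]='f' → 'fxvf'
j=5: add t[6]='g' → 'fxvfg'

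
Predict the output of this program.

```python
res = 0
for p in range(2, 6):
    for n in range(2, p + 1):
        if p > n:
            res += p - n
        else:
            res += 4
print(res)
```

p=2,n=2: not 2>2, res = 0+4 = 4
p=3,n=2: 3>2, res = 4+1 = 5
p=3,n=3: not 3>3, res = 5+4 = 9
p=4,n=2: 4>2, res = 9+2 = 11
p=4,n=3: 4>3, res = 11+1 = 12
p=4,n=4: not 4>4, res = 12+4 = 16
p=5,n=2: 5>2, res = 16+3 = 19
p=5,n=3: 5>3, res = 19+2 = 21
p=5,n=4: 5>4, res = 21+1 = 22
p=5,n=5: not 5>5, res = 22+4 = 26

26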